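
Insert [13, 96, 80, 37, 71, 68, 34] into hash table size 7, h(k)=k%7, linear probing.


Insert 13: h=6 -> slot 6
Insert 96: h=5 -> slot 5
Insert 80: h=3 -> slot 3
Insert 37: h=2 -> slot 2
Insert 71: h=1 -> slot 1
Insert 68: h=5, 2 probes -> slot 0
Insert 34: h=6, 5 probes -> slot 4

Table: [68, 71, 37, 80, 34, 96, 13]


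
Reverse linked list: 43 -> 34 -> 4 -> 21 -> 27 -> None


Step 1: curr=43, set curr.next=prev(None) | reversed so far: 43
Step 2: curr=34, set curr.next=prev(43) | reversed so far: 34 -> 43
Step 3: curr=4, set curr.next=prev(34) | reversed so far: 4 -> 34 -> 43
Step 4: curr=21, set curr.next=prev(4) | reversed so far: 21 -> 4 -> 34 -> 43
Step 5: curr=27, set curr.next=prev(21) | reversed so far: 27 -> 21 -> 4 -> 34 -> 43

27 -> 21 -> 4 -> 34 -> 43 -> None


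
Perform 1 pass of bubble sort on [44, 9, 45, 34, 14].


Initial: [44, 9, 45, 34, 14]
Pass 1: [9, 44, 34, 14, 45] (3 swaps)

After 1 pass: [9, 44, 34, 14, 45]


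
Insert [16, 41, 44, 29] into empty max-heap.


Insert 16: [16]
Insert 41: [41, 16]
Insert 44: [44, 16, 41]
Insert 29: [44, 29, 41, 16]

Final heap: [44, 29, 41, 16]


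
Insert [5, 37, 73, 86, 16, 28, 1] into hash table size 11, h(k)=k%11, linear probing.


Insert 5: h=5 -> slot 5
Insert 37: h=4 -> slot 4
Insert 73: h=7 -> slot 7
Insert 86: h=9 -> slot 9
Insert 16: h=5, 1 probes -> slot 6
Insert 28: h=6, 2 probes -> slot 8
Insert 1: h=1 -> slot 1

Table: [None, 1, None, None, 37, 5, 16, 73, 28, 86, None]


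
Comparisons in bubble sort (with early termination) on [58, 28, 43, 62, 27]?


Algorithm: bubble sort (with early termination)
Input: [58, 28, 43, 62, 27]
Sorted: [27, 28, 43, 58, 62]

10


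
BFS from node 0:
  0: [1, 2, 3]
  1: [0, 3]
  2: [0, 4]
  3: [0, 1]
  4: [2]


Visit 0, enqueue [1, 2, 3]
Visit 1, enqueue []
Visit 2, enqueue [4]
Visit 3, enqueue []
Visit 4, enqueue []

BFS order: [0, 1, 2, 3, 4]


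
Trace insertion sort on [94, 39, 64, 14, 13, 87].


Initial: [94, 39, 64, 14, 13, 87]
Insert 39: [39, 94, 64, 14, 13, 87]
Insert 64: [39, 64, 94, 14, 13, 87]
Insert 14: [14, 39, 64, 94, 13, 87]
Insert 13: [13, 14, 39, 64, 94, 87]
Insert 87: [13, 14, 39, 64, 87, 94]

Sorted: [13, 14, 39, 64, 87, 94]


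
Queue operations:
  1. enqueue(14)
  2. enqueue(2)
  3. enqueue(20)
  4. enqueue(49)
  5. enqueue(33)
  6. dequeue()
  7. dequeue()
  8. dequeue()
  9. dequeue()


enqueue(14) -> [14]
enqueue(2) -> [14, 2]
enqueue(20) -> [14, 2, 20]
enqueue(49) -> [14, 2, 20, 49]
enqueue(33) -> [14, 2, 20, 49, 33]
dequeue()->14, [2, 20, 49, 33]
dequeue()->2, [20, 49, 33]
dequeue()->20, [49, 33]
dequeue()->49, [33]

Final queue: [33]


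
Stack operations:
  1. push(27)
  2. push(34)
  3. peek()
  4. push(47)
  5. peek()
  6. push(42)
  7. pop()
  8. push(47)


push(27) -> [27]
push(34) -> [27, 34]
peek()->34
push(47) -> [27, 34, 47]
peek()->47
push(42) -> [27, 34, 47, 42]
pop()->42, [27, 34, 47]
push(47) -> [27, 34, 47, 47]

Final stack: [27, 34, 47, 47]


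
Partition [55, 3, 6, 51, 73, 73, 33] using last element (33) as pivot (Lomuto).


Pivot: 33
  3 <= 33: swap -> [3, 55, 6, 51, 73, 73, 33]
  6 <= 33: swap -> [3, 6, 55, 51, 73, 73, 33]
Place pivot at 2: [3, 6, 33, 51, 73, 73, 55]

Partitioned: [3, 6, 33, 51, 73, 73, 55]


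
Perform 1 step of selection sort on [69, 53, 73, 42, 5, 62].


Initial: [69, 53, 73, 42, 5, 62]
Step 1: min=5 at 4
  Swap: [5, 53, 73, 42, 69, 62]

After 1 step: [5, 53, 73, 42, 69, 62]


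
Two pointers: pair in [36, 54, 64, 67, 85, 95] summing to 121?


lo=0(36)+hi=5(95)=131
lo=0(36)+hi=4(85)=121

Yes: 36+85=121


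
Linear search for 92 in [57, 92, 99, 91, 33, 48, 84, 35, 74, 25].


i=0: 57!=92
i=1: 92==92 found!

Found at 1, 2 comps


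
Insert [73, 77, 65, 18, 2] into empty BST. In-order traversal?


Insert 73: root
Insert 77: R from 73
Insert 65: L from 73
Insert 18: L from 73 -> L from 65
Insert 2: L from 73 -> L from 65 -> L from 18

In-order: [2, 18, 65, 73, 77]


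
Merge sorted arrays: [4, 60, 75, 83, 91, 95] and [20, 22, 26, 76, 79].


Take 4 from A
Take 20 from B
Take 22 from B
Take 26 from B
Take 60 from A
Take 75 from A
Take 76 from B
Take 79 from B

Merged: [4, 20, 22, 26, 60, 75, 76, 79, 83, 91, 95]


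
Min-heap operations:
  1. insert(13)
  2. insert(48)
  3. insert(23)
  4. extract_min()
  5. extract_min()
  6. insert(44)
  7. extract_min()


insert(13) -> [13]
insert(48) -> [13, 48]
insert(23) -> [13, 48, 23]
extract_min()->13, [23, 48]
extract_min()->23, [48]
insert(44) -> [44, 48]
extract_min()->44, [48]

Final heap: [48]


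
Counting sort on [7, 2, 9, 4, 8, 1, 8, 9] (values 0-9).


Input: [7, 2, 9, 4, 8, 1, 8, 9]
Counts: [0, 1, 1, 0, 1, 0, 0, 1, 2, 2]

Sorted: [1, 2, 4, 7, 8, 8, 9, 9]


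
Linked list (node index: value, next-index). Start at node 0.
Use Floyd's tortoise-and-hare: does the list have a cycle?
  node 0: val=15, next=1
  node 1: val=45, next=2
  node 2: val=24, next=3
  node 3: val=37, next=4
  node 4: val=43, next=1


Floyd's tortoise (slow, +1) and hare (fast, +2):
  init: slow=0, fast=0
  step 1: slow=1, fast=2
  step 2: slow=2, fast=4
  step 3: slow=3, fast=2
  step 4: slow=4, fast=4
  slow == fast at node 4: cycle detected

Cycle: yes


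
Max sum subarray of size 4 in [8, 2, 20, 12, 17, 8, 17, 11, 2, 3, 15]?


[0:4]: 42
[1:5]: 51
[2:6]: 57
[3:7]: 54
[4:8]: 53
[5:9]: 38
[6:10]: 33
[7:11]: 31

Max: 57 at [2:6]


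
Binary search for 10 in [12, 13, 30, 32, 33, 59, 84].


Step 1: lo=0, hi=6, mid=3, val=32
Step 2: lo=0, hi=2, mid=1, val=13
Step 3: lo=0, hi=0, mid=0, val=12

Not found


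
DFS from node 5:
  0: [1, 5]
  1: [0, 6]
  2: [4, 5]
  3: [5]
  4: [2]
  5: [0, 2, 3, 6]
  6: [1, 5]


Visit 5, push [6, 3, 2, 0]
Visit 0, push [1]
Visit 1, push [6]
Visit 6, push []
Visit 2, push [4]
Visit 4, push []
Visit 3, push []

DFS order: [5, 0, 1, 6, 2, 4, 3]


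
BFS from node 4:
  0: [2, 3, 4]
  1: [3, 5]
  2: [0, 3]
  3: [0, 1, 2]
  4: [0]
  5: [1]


Visit 4, enqueue [0]
Visit 0, enqueue [2, 3]
Visit 2, enqueue []
Visit 3, enqueue [1]
Visit 1, enqueue [5]
Visit 5, enqueue []

BFS order: [4, 0, 2, 3, 1, 5]


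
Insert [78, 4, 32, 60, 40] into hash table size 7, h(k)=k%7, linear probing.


Insert 78: h=1 -> slot 1
Insert 4: h=4 -> slot 4
Insert 32: h=4, 1 probes -> slot 5
Insert 60: h=4, 2 probes -> slot 6
Insert 40: h=5, 2 probes -> slot 0

Table: [40, 78, None, None, 4, 32, 60]


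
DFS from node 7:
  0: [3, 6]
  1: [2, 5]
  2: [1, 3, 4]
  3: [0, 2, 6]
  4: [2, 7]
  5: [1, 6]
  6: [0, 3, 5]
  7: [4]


Visit 7, push [4]
Visit 4, push [2]
Visit 2, push [3, 1]
Visit 1, push [5]
Visit 5, push [6]
Visit 6, push [3, 0]
Visit 0, push [3]
Visit 3, push []

DFS order: [7, 4, 2, 1, 5, 6, 0, 3]


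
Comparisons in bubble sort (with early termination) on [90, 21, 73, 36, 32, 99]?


Algorithm: bubble sort (with early termination)
Input: [90, 21, 73, 36, 32, 99]
Sorted: [21, 32, 36, 73, 90, 99]

14


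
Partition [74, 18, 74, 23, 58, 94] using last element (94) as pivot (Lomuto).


Pivot: 94
  74 <= 94: advance i (no swap)
  18 <= 94: advance i (no swap)
  74 <= 94: advance i (no swap)
  23 <= 94: advance i (no swap)
  58 <= 94: advance i (no swap)
Place pivot at 5: [74, 18, 74, 23, 58, 94]

Partitioned: [74, 18, 74, 23, 58, 94]


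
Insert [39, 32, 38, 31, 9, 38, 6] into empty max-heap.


Insert 39: [39]
Insert 32: [39, 32]
Insert 38: [39, 32, 38]
Insert 31: [39, 32, 38, 31]
Insert 9: [39, 32, 38, 31, 9]
Insert 38: [39, 32, 38, 31, 9, 38]
Insert 6: [39, 32, 38, 31, 9, 38, 6]

Final heap: [39, 32, 38, 31, 9, 38, 6]


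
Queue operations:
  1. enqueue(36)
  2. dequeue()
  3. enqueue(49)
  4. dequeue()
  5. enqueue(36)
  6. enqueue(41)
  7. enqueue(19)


enqueue(36) -> [36]
dequeue()->36, []
enqueue(49) -> [49]
dequeue()->49, []
enqueue(36) -> [36]
enqueue(41) -> [36, 41]
enqueue(19) -> [36, 41, 19]

Final queue: [36, 41, 19]


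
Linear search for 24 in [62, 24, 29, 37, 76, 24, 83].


i=0: 62!=24
i=1: 24==24 found!

Found at 1, 2 comps


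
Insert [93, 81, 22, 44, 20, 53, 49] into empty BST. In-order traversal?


Insert 93: root
Insert 81: L from 93
Insert 22: L from 93 -> L from 81
Insert 44: L from 93 -> L from 81 -> R from 22
Insert 20: L from 93 -> L from 81 -> L from 22
Insert 53: L from 93 -> L from 81 -> R from 22 -> R from 44
Insert 49: L from 93 -> L from 81 -> R from 22 -> R from 44 -> L from 53

In-order: [20, 22, 44, 49, 53, 81, 93]


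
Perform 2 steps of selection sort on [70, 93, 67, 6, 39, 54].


Initial: [70, 93, 67, 6, 39, 54]
Step 1: min=6 at 3
  Swap: [6, 93, 67, 70, 39, 54]
Step 2: min=39 at 4
  Swap: [6, 39, 67, 70, 93, 54]

After 2 steps: [6, 39, 67, 70, 93, 54]


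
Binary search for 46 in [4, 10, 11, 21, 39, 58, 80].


Step 1: lo=0, hi=6, mid=3, val=21
Step 2: lo=4, hi=6, mid=5, val=58
Step 3: lo=4, hi=4, mid=4, val=39

Not found


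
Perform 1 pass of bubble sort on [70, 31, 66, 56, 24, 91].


Initial: [70, 31, 66, 56, 24, 91]
Pass 1: [31, 66, 56, 24, 70, 91] (4 swaps)

After 1 pass: [31, 66, 56, 24, 70, 91]


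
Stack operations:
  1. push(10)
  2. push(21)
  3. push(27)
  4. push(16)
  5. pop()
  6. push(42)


push(10) -> [10]
push(21) -> [10, 21]
push(27) -> [10, 21, 27]
push(16) -> [10, 21, 27, 16]
pop()->16, [10, 21, 27]
push(42) -> [10, 21, 27, 42]

Final stack: [10, 21, 27, 42]


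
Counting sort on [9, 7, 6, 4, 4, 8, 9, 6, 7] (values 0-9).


Input: [9, 7, 6, 4, 4, 8, 9, 6, 7]
Counts: [0, 0, 0, 0, 2, 0, 2, 2, 1, 2]

Sorted: [4, 4, 6, 6, 7, 7, 8, 9, 9]


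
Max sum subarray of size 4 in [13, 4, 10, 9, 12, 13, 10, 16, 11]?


[0:4]: 36
[1:5]: 35
[2:6]: 44
[3:7]: 44
[4:8]: 51
[5:9]: 50

Max: 51 at [4:8]


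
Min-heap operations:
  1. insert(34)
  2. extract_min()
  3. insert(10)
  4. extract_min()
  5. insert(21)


insert(34) -> [34]
extract_min()->34, []
insert(10) -> [10]
extract_min()->10, []
insert(21) -> [21]

Final heap: [21]


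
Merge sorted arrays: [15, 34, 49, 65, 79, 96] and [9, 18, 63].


Take 9 from B
Take 15 from A
Take 18 from B
Take 34 from A
Take 49 from A
Take 63 from B

Merged: [9, 15, 18, 34, 49, 63, 65, 79, 96]


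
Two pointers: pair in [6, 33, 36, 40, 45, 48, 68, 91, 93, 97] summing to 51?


lo=0(6)+hi=9(97)=103
lo=0(6)+hi=8(93)=99
lo=0(6)+hi=7(91)=97
lo=0(6)+hi=6(68)=74
lo=0(6)+hi=5(48)=54
lo=0(6)+hi=4(45)=51

Yes: 6+45=51


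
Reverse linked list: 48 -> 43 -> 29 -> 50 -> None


Step 1: curr=48, set curr.next=prev(None) | reversed so far: 48
Step 2: curr=43, set curr.next=prev(48) | reversed so far: 43 -> 48
Step 3: curr=29, set curr.next=prev(43) | reversed so far: 29 -> 43 -> 48
Step 4: curr=50, set curr.next=prev(29) | reversed so far: 50 -> 29 -> 43 -> 48

50 -> 29 -> 43 -> 48 -> None


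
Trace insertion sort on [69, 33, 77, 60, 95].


Initial: [69, 33, 77, 60, 95]
Insert 33: [33, 69, 77, 60, 95]
Insert 77: [33, 69, 77, 60, 95]
Insert 60: [33, 60, 69, 77, 95]
Insert 95: [33, 60, 69, 77, 95]

Sorted: [33, 60, 69, 77, 95]


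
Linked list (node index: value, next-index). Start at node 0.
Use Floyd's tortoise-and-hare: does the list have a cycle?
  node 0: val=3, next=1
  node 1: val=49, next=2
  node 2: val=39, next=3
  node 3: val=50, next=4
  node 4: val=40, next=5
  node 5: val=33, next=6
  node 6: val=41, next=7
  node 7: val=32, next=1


Floyd's tortoise (slow, +1) and hare (fast, +2):
  init: slow=0, fast=0
  step 1: slow=1, fast=2
  step 2: slow=2, fast=4
  step 3: slow=3, fast=6
  step 4: slow=4, fast=1
  step 5: slow=5, fast=3
  step 6: slow=6, fast=5
  step 7: slow=7, fast=7
  slow == fast at node 7: cycle detected

Cycle: yes


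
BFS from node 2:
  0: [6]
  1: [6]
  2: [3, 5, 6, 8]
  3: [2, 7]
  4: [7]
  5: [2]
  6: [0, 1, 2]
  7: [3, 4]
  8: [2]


Visit 2, enqueue [3, 5, 6, 8]
Visit 3, enqueue [7]
Visit 5, enqueue []
Visit 6, enqueue [0, 1]
Visit 8, enqueue []
Visit 7, enqueue [4]
Visit 0, enqueue []
Visit 1, enqueue []
Visit 4, enqueue []

BFS order: [2, 3, 5, 6, 8, 7, 0, 1, 4]


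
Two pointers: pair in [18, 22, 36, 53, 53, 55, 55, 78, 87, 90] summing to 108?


lo=0(18)+hi=9(90)=108

Yes: 18+90=108


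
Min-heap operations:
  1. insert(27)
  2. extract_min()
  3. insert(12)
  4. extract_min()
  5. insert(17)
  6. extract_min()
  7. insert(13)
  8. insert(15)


insert(27) -> [27]
extract_min()->27, []
insert(12) -> [12]
extract_min()->12, []
insert(17) -> [17]
extract_min()->17, []
insert(13) -> [13]
insert(15) -> [13, 15]

Final heap: [13, 15]


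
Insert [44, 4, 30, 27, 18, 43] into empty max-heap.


Insert 44: [44]
Insert 4: [44, 4]
Insert 30: [44, 4, 30]
Insert 27: [44, 27, 30, 4]
Insert 18: [44, 27, 30, 4, 18]
Insert 43: [44, 27, 43, 4, 18, 30]

Final heap: [44, 27, 43, 4, 18, 30]


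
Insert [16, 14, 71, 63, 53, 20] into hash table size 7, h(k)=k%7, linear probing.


Insert 16: h=2 -> slot 2
Insert 14: h=0 -> slot 0
Insert 71: h=1 -> slot 1
Insert 63: h=0, 3 probes -> slot 3
Insert 53: h=4 -> slot 4
Insert 20: h=6 -> slot 6

Table: [14, 71, 16, 63, 53, None, 20]


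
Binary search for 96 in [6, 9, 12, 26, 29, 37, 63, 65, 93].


Step 1: lo=0, hi=8, mid=4, val=29
Step 2: lo=5, hi=8, mid=6, val=63
Step 3: lo=7, hi=8, mid=7, val=65
Step 4: lo=8, hi=8, mid=8, val=93

Not found


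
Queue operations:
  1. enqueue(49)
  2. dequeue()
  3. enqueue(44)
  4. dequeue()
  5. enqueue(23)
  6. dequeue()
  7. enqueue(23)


enqueue(49) -> [49]
dequeue()->49, []
enqueue(44) -> [44]
dequeue()->44, []
enqueue(23) -> [23]
dequeue()->23, []
enqueue(23) -> [23]

Final queue: [23]


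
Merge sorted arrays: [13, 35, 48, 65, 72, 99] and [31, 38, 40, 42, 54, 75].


Take 13 from A
Take 31 from B
Take 35 from A
Take 38 from B
Take 40 from B
Take 42 from B
Take 48 from A
Take 54 from B
Take 65 from A
Take 72 from A
Take 75 from B

Merged: [13, 31, 35, 38, 40, 42, 48, 54, 65, 72, 75, 99]


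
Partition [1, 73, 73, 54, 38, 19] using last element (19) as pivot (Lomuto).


Pivot: 19
  1 <= 19: advance i (no swap)
Place pivot at 1: [1, 19, 73, 54, 38, 73]

Partitioned: [1, 19, 73, 54, 38, 73]


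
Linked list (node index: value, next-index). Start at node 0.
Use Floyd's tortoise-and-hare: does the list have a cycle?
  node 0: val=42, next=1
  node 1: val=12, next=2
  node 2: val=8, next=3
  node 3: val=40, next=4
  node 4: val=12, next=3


Floyd's tortoise (slow, +1) and hare (fast, +2):
  init: slow=0, fast=0
  step 1: slow=1, fast=2
  step 2: slow=2, fast=4
  step 3: slow=3, fast=4
  step 4: slow=4, fast=4
  slow == fast at node 4: cycle detected

Cycle: yes


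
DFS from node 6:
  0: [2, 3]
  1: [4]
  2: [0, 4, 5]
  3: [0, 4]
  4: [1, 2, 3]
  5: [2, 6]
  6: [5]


Visit 6, push [5]
Visit 5, push [2]
Visit 2, push [4, 0]
Visit 0, push [3]
Visit 3, push [4]
Visit 4, push [1]
Visit 1, push []

DFS order: [6, 5, 2, 0, 3, 4, 1]


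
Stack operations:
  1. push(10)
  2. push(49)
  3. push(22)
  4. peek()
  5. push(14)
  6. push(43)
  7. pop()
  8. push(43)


push(10) -> [10]
push(49) -> [10, 49]
push(22) -> [10, 49, 22]
peek()->22
push(14) -> [10, 49, 22, 14]
push(43) -> [10, 49, 22, 14, 43]
pop()->43, [10, 49, 22, 14]
push(43) -> [10, 49, 22, 14, 43]

Final stack: [10, 49, 22, 14, 43]


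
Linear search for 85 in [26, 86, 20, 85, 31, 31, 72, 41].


i=0: 26!=85
i=1: 86!=85
i=2: 20!=85
i=3: 85==85 found!

Found at 3, 4 comps


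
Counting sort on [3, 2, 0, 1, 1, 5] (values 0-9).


Input: [3, 2, 0, 1, 1, 5]
Counts: [1, 2, 1, 1, 0, 1, 0, 0, 0, 0]

Sorted: [0, 1, 1, 2, 3, 5]


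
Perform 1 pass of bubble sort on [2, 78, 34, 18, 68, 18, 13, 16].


Initial: [2, 78, 34, 18, 68, 18, 13, 16]
Pass 1: [2, 34, 18, 68, 18, 13, 16, 78] (6 swaps)

After 1 pass: [2, 34, 18, 68, 18, 13, 16, 78]


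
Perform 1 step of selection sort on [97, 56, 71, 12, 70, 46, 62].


Initial: [97, 56, 71, 12, 70, 46, 62]
Step 1: min=12 at 3
  Swap: [12, 56, 71, 97, 70, 46, 62]

After 1 step: [12, 56, 71, 97, 70, 46, 62]


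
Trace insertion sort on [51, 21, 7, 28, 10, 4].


Initial: [51, 21, 7, 28, 10, 4]
Insert 21: [21, 51, 7, 28, 10, 4]
Insert 7: [7, 21, 51, 28, 10, 4]
Insert 28: [7, 21, 28, 51, 10, 4]
Insert 10: [7, 10, 21, 28, 51, 4]
Insert 4: [4, 7, 10, 21, 28, 51]

Sorted: [4, 7, 10, 21, 28, 51]


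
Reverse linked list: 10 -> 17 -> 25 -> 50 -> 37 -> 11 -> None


Step 1: curr=10, set curr.next=prev(None) | reversed so far: 10
Step 2: curr=17, set curr.next=prev(10) | reversed so far: 17 -> 10
Step 3: curr=25, set curr.next=prev(17) | reversed so far: 25 -> 17 -> 10
Step 4: curr=50, set curr.next=prev(25) | reversed so far: 50 -> 25 -> 17 -> 10
Step 5: curr=37, set curr.next=prev(50) | reversed so far: 37 -> 50 -> 25 -> 17 -> 10
Step 6: curr=11, set curr.next=prev(37) | reversed so far: 11 -> 37 -> 50 -> 25 -> 17 -> 10

11 -> 37 -> 50 -> 25 -> 17 -> 10 -> None


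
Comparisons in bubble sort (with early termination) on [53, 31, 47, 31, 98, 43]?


Algorithm: bubble sort (with early termination)
Input: [53, 31, 47, 31, 98, 43]
Sorted: [31, 31, 43, 47, 53, 98]

14


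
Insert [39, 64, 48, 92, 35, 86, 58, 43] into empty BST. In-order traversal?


Insert 39: root
Insert 64: R from 39
Insert 48: R from 39 -> L from 64
Insert 92: R from 39 -> R from 64
Insert 35: L from 39
Insert 86: R from 39 -> R from 64 -> L from 92
Insert 58: R from 39 -> L from 64 -> R from 48
Insert 43: R from 39 -> L from 64 -> L from 48

In-order: [35, 39, 43, 48, 58, 64, 86, 92]


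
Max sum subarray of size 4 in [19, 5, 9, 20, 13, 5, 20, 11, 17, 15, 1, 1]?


[0:4]: 53
[1:5]: 47
[2:6]: 47
[3:7]: 58
[4:8]: 49
[5:9]: 53
[6:10]: 63
[7:11]: 44
[8:12]: 34

Max: 63 at [6:10]


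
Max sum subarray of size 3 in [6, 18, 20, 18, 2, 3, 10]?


[0:3]: 44
[1:4]: 56
[2:5]: 40
[3:6]: 23
[4:7]: 15

Max: 56 at [1:4]


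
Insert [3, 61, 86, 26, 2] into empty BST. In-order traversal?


Insert 3: root
Insert 61: R from 3
Insert 86: R from 3 -> R from 61
Insert 26: R from 3 -> L from 61
Insert 2: L from 3

In-order: [2, 3, 26, 61, 86]


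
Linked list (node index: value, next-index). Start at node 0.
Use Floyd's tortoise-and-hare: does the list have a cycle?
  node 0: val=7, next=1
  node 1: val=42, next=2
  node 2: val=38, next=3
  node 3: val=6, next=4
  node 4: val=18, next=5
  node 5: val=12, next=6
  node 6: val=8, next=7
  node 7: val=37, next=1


Floyd's tortoise (slow, +1) and hare (fast, +2):
  init: slow=0, fast=0
  step 1: slow=1, fast=2
  step 2: slow=2, fast=4
  step 3: slow=3, fast=6
  step 4: slow=4, fast=1
  step 5: slow=5, fast=3
  step 6: slow=6, fast=5
  step 7: slow=7, fast=7
  slow == fast at node 7: cycle detected

Cycle: yes


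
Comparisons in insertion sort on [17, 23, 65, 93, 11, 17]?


Algorithm: insertion sort
Input: [17, 23, 65, 93, 11, 17]
Sorted: [11, 17, 17, 23, 65, 93]

11


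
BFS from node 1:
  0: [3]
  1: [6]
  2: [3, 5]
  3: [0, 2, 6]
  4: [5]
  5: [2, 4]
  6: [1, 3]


Visit 1, enqueue [6]
Visit 6, enqueue [3]
Visit 3, enqueue [0, 2]
Visit 0, enqueue []
Visit 2, enqueue [5]
Visit 5, enqueue [4]
Visit 4, enqueue []

BFS order: [1, 6, 3, 0, 2, 5, 4]


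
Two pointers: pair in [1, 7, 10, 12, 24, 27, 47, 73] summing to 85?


lo=0(1)+hi=7(73)=74
lo=1(7)+hi=7(73)=80
lo=2(10)+hi=7(73)=83
lo=3(12)+hi=7(73)=85

Yes: 12+73=85


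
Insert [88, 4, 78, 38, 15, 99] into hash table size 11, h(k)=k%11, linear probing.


Insert 88: h=0 -> slot 0
Insert 4: h=4 -> slot 4
Insert 78: h=1 -> slot 1
Insert 38: h=5 -> slot 5
Insert 15: h=4, 2 probes -> slot 6
Insert 99: h=0, 2 probes -> slot 2

Table: [88, 78, 99, None, 4, 38, 15, None, None, None, None]


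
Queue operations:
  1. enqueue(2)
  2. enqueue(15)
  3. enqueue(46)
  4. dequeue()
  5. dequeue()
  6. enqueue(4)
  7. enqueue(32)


enqueue(2) -> [2]
enqueue(15) -> [2, 15]
enqueue(46) -> [2, 15, 46]
dequeue()->2, [15, 46]
dequeue()->15, [46]
enqueue(4) -> [46, 4]
enqueue(32) -> [46, 4, 32]

Final queue: [46, 4, 32]


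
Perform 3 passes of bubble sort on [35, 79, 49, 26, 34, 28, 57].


Initial: [35, 79, 49, 26, 34, 28, 57]
Pass 1: [35, 49, 26, 34, 28, 57, 79] (5 swaps)
Pass 2: [35, 26, 34, 28, 49, 57, 79] (3 swaps)
Pass 3: [26, 34, 28, 35, 49, 57, 79] (3 swaps)

After 3 passes: [26, 34, 28, 35, 49, 57, 79]


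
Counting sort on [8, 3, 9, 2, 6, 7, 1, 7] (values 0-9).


Input: [8, 3, 9, 2, 6, 7, 1, 7]
Counts: [0, 1, 1, 1, 0, 0, 1, 2, 1, 1]

Sorted: [1, 2, 3, 6, 7, 7, 8, 9]


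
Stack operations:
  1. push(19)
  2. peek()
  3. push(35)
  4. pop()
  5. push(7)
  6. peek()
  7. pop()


push(19) -> [19]
peek()->19
push(35) -> [19, 35]
pop()->35, [19]
push(7) -> [19, 7]
peek()->7
pop()->7, [19]

Final stack: [19]


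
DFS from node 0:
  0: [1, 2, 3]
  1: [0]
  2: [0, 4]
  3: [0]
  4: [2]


Visit 0, push [3, 2, 1]
Visit 1, push []
Visit 2, push [4]
Visit 4, push []
Visit 3, push []

DFS order: [0, 1, 2, 4, 3]


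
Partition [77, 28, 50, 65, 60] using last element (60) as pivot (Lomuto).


Pivot: 60
  28 <= 60: swap -> [28, 77, 50, 65, 60]
  50 <= 60: swap -> [28, 50, 77, 65, 60]
Place pivot at 2: [28, 50, 60, 65, 77]

Partitioned: [28, 50, 60, 65, 77]


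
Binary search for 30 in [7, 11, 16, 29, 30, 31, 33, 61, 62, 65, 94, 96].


Step 1: lo=0, hi=11, mid=5, val=31
Step 2: lo=0, hi=4, mid=2, val=16
Step 3: lo=3, hi=4, mid=3, val=29
Step 4: lo=4, hi=4, mid=4, val=30

Found at index 4


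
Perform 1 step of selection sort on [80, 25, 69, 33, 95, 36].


Initial: [80, 25, 69, 33, 95, 36]
Step 1: min=25 at 1
  Swap: [25, 80, 69, 33, 95, 36]

After 1 step: [25, 80, 69, 33, 95, 36]


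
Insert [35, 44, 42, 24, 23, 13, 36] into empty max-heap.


Insert 35: [35]
Insert 44: [44, 35]
Insert 42: [44, 35, 42]
Insert 24: [44, 35, 42, 24]
Insert 23: [44, 35, 42, 24, 23]
Insert 13: [44, 35, 42, 24, 23, 13]
Insert 36: [44, 35, 42, 24, 23, 13, 36]

Final heap: [44, 35, 42, 24, 23, 13, 36]


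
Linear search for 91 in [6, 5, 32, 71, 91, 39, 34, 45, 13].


i=0: 6!=91
i=1: 5!=91
i=2: 32!=91
i=3: 71!=91
i=4: 91==91 found!

Found at 4, 5 comps


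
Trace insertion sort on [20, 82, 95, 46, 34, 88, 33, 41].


Initial: [20, 82, 95, 46, 34, 88, 33, 41]
Insert 82: [20, 82, 95, 46, 34, 88, 33, 41]
Insert 95: [20, 82, 95, 46, 34, 88, 33, 41]
Insert 46: [20, 46, 82, 95, 34, 88, 33, 41]
Insert 34: [20, 34, 46, 82, 95, 88, 33, 41]
Insert 88: [20, 34, 46, 82, 88, 95, 33, 41]
Insert 33: [20, 33, 34, 46, 82, 88, 95, 41]
Insert 41: [20, 33, 34, 41, 46, 82, 88, 95]

Sorted: [20, 33, 34, 41, 46, 82, 88, 95]


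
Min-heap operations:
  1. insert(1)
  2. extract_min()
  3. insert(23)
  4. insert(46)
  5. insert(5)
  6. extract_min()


insert(1) -> [1]
extract_min()->1, []
insert(23) -> [23]
insert(46) -> [23, 46]
insert(5) -> [5, 46, 23]
extract_min()->5, [23, 46]

Final heap: [23, 46]


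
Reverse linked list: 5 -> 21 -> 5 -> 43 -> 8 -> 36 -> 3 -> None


Step 1: curr=5, set curr.next=prev(None) | reversed so far: 5
Step 2: curr=21, set curr.next=prev(5) | reversed so far: 21 -> 5
Step 3: curr=5, set curr.next=prev(21) | reversed so far: 5 -> 21 -> 5
Step 4: curr=43, set curr.next=prev(5) | reversed so far: 43 -> 5 -> 21 -> 5
Step 5: curr=8, set curr.next=prev(43) | reversed so far: 8 -> 43 -> 5 -> 21 -> 5
Step 6: curr=36, set curr.next=prev(8) | reversed so far: 36 -> 8 -> 43 -> 5 -> 21 -> 5
Step 7: curr=3, set curr.next=prev(36) | reversed so far: 3 -> 36 -> 8 -> 43 -> 5 -> 21 -> 5

3 -> 36 -> 8 -> 43 -> 5 -> 21 -> 5 -> None


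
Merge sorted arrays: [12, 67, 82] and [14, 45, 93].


Take 12 from A
Take 14 from B
Take 45 from B
Take 67 from A
Take 82 from A

Merged: [12, 14, 45, 67, 82, 93]


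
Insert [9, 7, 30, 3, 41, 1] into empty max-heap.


Insert 9: [9]
Insert 7: [9, 7]
Insert 30: [30, 7, 9]
Insert 3: [30, 7, 9, 3]
Insert 41: [41, 30, 9, 3, 7]
Insert 1: [41, 30, 9, 3, 7, 1]

Final heap: [41, 30, 9, 3, 7, 1]


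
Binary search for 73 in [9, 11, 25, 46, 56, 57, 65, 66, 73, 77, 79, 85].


Step 1: lo=0, hi=11, mid=5, val=57
Step 2: lo=6, hi=11, mid=8, val=73

Found at index 8


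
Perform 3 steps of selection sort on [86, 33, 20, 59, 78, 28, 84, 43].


Initial: [86, 33, 20, 59, 78, 28, 84, 43]
Step 1: min=20 at 2
  Swap: [20, 33, 86, 59, 78, 28, 84, 43]
Step 2: min=28 at 5
  Swap: [20, 28, 86, 59, 78, 33, 84, 43]
Step 3: min=33 at 5
  Swap: [20, 28, 33, 59, 78, 86, 84, 43]

After 3 steps: [20, 28, 33, 59, 78, 86, 84, 43]


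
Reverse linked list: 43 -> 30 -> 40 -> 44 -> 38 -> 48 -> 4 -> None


Step 1: curr=43, set curr.next=prev(None) | reversed so far: 43
Step 2: curr=30, set curr.next=prev(43) | reversed so far: 30 -> 43
Step 3: curr=40, set curr.next=prev(30) | reversed so far: 40 -> 30 -> 43
Step 4: curr=44, set curr.next=prev(40) | reversed so far: 44 -> 40 -> 30 -> 43
Step 5: curr=38, set curr.next=prev(44) | reversed so far: 38 -> 44 -> 40 -> 30 -> 43
Step 6: curr=48, set curr.next=prev(38) | reversed so far: 48 -> 38 -> 44 -> 40 -> 30 -> 43
Step 7: curr=4, set curr.next=prev(48) | reversed so far: 4 -> 48 -> 38 -> 44 -> 40 -> 30 -> 43

4 -> 48 -> 38 -> 44 -> 40 -> 30 -> 43 -> None


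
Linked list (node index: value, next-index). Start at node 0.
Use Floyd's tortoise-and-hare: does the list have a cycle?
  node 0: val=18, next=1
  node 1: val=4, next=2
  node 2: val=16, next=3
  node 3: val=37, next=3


Floyd's tortoise (slow, +1) and hare (fast, +2):
  init: slow=0, fast=0
  step 1: slow=1, fast=2
  step 2: slow=2, fast=3
  step 3: slow=3, fast=3
  slow == fast at node 3: cycle detected

Cycle: yes


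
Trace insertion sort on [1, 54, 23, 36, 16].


Initial: [1, 54, 23, 36, 16]
Insert 54: [1, 54, 23, 36, 16]
Insert 23: [1, 23, 54, 36, 16]
Insert 36: [1, 23, 36, 54, 16]
Insert 16: [1, 16, 23, 36, 54]

Sorted: [1, 16, 23, 36, 54]


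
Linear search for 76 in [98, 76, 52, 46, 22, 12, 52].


i=0: 98!=76
i=1: 76==76 found!

Found at 1, 2 comps


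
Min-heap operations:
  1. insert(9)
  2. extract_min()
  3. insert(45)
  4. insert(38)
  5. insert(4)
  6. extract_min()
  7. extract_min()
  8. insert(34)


insert(9) -> [9]
extract_min()->9, []
insert(45) -> [45]
insert(38) -> [38, 45]
insert(4) -> [4, 45, 38]
extract_min()->4, [38, 45]
extract_min()->38, [45]
insert(34) -> [34, 45]

Final heap: [34, 45]


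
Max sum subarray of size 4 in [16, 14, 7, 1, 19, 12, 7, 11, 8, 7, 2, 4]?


[0:4]: 38
[1:5]: 41
[2:6]: 39
[3:7]: 39
[4:8]: 49
[5:9]: 38
[6:10]: 33
[7:11]: 28
[8:12]: 21

Max: 49 at [4:8]


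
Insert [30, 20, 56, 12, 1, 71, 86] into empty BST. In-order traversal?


Insert 30: root
Insert 20: L from 30
Insert 56: R from 30
Insert 12: L from 30 -> L from 20
Insert 1: L from 30 -> L from 20 -> L from 12
Insert 71: R from 30 -> R from 56
Insert 86: R from 30 -> R from 56 -> R from 71

In-order: [1, 12, 20, 30, 56, 71, 86]


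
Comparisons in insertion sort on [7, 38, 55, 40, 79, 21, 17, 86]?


Algorithm: insertion sort
Input: [7, 38, 55, 40, 79, 21, 17, 86]
Sorted: [7, 17, 21, 38, 40, 55, 79, 86]

17


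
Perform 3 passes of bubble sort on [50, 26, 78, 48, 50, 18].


Initial: [50, 26, 78, 48, 50, 18]
Pass 1: [26, 50, 48, 50, 18, 78] (4 swaps)
Pass 2: [26, 48, 50, 18, 50, 78] (2 swaps)
Pass 3: [26, 48, 18, 50, 50, 78] (1 swaps)

After 3 passes: [26, 48, 18, 50, 50, 78]


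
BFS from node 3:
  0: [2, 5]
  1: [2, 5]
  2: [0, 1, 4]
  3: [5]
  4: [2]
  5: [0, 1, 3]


Visit 3, enqueue [5]
Visit 5, enqueue [0, 1]
Visit 0, enqueue [2]
Visit 1, enqueue []
Visit 2, enqueue [4]
Visit 4, enqueue []

BFS order: [3, 5, 0, 1, 2, 4]


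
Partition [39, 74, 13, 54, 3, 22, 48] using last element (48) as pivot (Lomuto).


Pivot: 48
  39 <= 48: advance i (no swap)
  13 <= 48: swap -> [39, 13, 74, 54, 3, 22, 48]
  3 <= 48: swap -> [39, 13, 3, 54, 74, 22, 48]
  22 <= 48: swap -> [39, 13, 3, 22, 74, 54, 48]
Place pivot at 4: [39, 13, 3, 22, 48, 54, 74]

Partitioned: [39, 13, 3, 22, 48, 54, 74]


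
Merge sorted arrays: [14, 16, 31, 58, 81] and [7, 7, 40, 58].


Take 7 from B
Take 7 from B
Take 14 from A
Take 16 from A
Take 31 from A
Take 40 from B
Take 58 from A
Take 58 from B

Merged: [7, 7, 14, 16, 31, 40, 58, 58, 81]


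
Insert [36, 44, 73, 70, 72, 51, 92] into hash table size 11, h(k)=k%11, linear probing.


Insert 36: h=3 -> slot 3
Insert 44: h=0 -> slot 0
Insert 73: h=7 -> slot 7
Insert 70: h=4 -> slot 4
Insert 72: h=6 -> slot 6
Insert 51: h=7, 1 probes -> slot 8
Insert 92: h=4, 1 probes -> slot 5

Table: [44, None, None, 36, 70, 92, 72, 73, 51, None, None]


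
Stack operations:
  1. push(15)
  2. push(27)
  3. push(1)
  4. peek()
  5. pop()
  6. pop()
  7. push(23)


push(15) -> [15]
push(27) -> [15, 27]
push(1) -> [15, 27, 1]
peek()->1
pop()->1, [15, 27]
pop()->27, [15]
push(23) -> [15, 23]

Final stack: [15, 23]


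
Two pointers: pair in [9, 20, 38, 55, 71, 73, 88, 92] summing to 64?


lo=0(9)+hi=7(92)=101
lo=0(9)+hi=6(88)=97
lo=0(9)+hi=5(73)=82
lo=0(9)+hi=4(71)=80
lo=0(9)+hi=3(55)=64

Yes: 9+55=64


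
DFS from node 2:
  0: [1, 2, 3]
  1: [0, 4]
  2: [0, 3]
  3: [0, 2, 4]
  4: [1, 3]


Visit 2, push [3, 0]
Visit 0, push [3, 1]
Visit 1, push [4]
Visit 4, push [3]
Visit 3, push []

DFS order: [2, 0, 1, 4, 3]


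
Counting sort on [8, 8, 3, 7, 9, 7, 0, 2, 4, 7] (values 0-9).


Input: [8, 8, 3, 7, 9, 7, 0, 2, 4, 7]
Counts: [1, 0, 1, 1, 1, 0, 0, 3, 2, 1]

Sorted: [0, 2, 3, 4, 7, 7, 7, 8, 8, 9]


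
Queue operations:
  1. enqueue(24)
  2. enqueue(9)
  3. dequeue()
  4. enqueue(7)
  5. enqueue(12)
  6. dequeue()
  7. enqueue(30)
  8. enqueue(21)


enqueue(24) -> [24]
enqueue(9) -> [24, 9]
dequeue()->24, [9]
enqueue(7) -> [9, 7]
enqueue(12) -> [9, 7, 12]
dequeue()->9, [7, 12]
enqueue(30) -> [7, 12, 30]
enqueue(21) -> [7, 12, 30, 21]

Final queue: [7, 12, 30, 21]


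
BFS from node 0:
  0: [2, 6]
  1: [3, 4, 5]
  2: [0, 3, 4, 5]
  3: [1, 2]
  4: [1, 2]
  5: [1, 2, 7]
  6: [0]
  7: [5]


Visit 0, enqueue [2, 6]
Visit 2, enqueue [3, 4, 5]
Visit 6, enqueue []
Visit 3, enqueue [1]
Visit 4, enqueue []
Visit 5, enqueue [7]
Visit 1, enqueue []
Visit 7, enqueue []

BFS order: [0, 2, 6, 3, 4, 5, 1, 7]


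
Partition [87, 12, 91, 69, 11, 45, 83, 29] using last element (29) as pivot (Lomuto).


Pivot: 29
  12 <= 29: swap -> [12, 87, 91, 69, 11, 45, 83, 29]
  11 <= 29: swap -> [12, 11, 91, 69, 87, 45, 83, 29]
Place pivot at 2: [12, 11, 29, 69, 87, 45, 83, 91]

Partitioned: [12, 11, 29, 69, 87, 45, 83, 91]


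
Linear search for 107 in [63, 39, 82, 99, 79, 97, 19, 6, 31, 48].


i=0: 63!=107
i=1: 39!=107
i=2: 82!=107
i=3: 99!=107
i=4: 79!=107
i=5: 97!=107
i=6: 19!=107
i=7: 6!=107
i=8: 31!=107
i=9: 48!=107

Not found, 10 comps


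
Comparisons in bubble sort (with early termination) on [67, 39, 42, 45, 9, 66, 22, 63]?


Algorithm: bubble sort (with early termination)
Input: [67, 39, 42, 45, 9, 66, 22, 63]
Sorted: [9, 22, 39, 42, 45, 63, 66, 67]

27


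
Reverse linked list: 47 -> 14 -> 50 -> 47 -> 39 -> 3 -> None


Step 1: curr=47, set curr.next=prev(None) | reversed so far: 47
Step 2: curr=14, set curr.next=prev(47) | reversed so far: 14 -> 47
Step 3: curr=50, set curr.next=prev(14) | reversed so far: 50 -> 14 -> 47
Step 4: curr=47, set curr.next=prev(50) | reversed so far: 47 -> 50 -> 14 -> 47
Step 5: curr=39, set curr.next=prev(47) | reversed so far: 39 -> 47 -> 50 -> 14 -> 47
Step 6: curr=3, set curr.next=prev(39) | reversed so far: 3 -> 39 -> 47 -> 50 -> 14 -> 47

3 -> 39 -> 47 -> 50 -> 14 -> 47 -> None


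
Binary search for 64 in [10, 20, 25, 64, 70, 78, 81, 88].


Step 1: lo=0, hi=7, mid=3, val=64

Found at index 3


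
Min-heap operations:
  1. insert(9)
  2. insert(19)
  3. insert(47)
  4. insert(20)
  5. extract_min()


insert(9) -> [9]
insert(19) -> [9, 19]
insert(47) -> [9, 19, 47]
insert(20) -> [9, 19, 47, 20]
extract_min()->9, [19, 20, 47]

Final heap: [19, 20, 47]


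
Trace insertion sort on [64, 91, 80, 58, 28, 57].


Initial: [64, 91, 80, 58, 28, 57]
Insert 91: [64, 91, 80, 58, 28, 57]
Insert 80: [64, 80, 91, 58, 28, 57]
Insert 58: [58, 64, 80, 91, 28, 57]
Insert 28: [28, 58, 64, 80, 91, 57]
Insert 57: [28, 57, 58, 64, 80, 91]

Sorted: [28, 57, 58, 64, 80, 91]


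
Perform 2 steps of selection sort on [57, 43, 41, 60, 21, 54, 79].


Initial: [57, 43, 41, 60, 21, 54, 79]
Step 1: min=21 at 4
  Swap: [21, 43, 41, 60, 57, 54, 79]
Step 2: min=41 at 2
  Swap: [21, 41, 43, 60, 57, 54, 79]

After 2 steps: [21, 41, 43, 60, 57, 54, 79]


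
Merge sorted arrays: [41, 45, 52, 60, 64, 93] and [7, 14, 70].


Take 7 from B
Take 14 from B
Take 41 from A
Take 45 from A
Take 52 from A
Take 60 from A
Take 64 from A
Take 70 from B

Merged: [7, 14, 41, 45, 52, 60, 64, 70, 93]


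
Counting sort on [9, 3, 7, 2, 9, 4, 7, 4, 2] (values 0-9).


Input: [9, 3, 7, 2, 9, 4, 7, 4, 2]
Counts: [0, 0, 2, 1, 2, 0, 0, 2, 0, 2]

Sorted: [2, 2, 3, 4, 4, 7, 7, 9, 9]


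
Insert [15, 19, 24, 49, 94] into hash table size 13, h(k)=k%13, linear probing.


Insert 15: h=2 -> slot 2
Insert 19: h=6 -> slot 6
Insert 24: h=11 -> slot 11
Insert 49: h=10 -> slot 10
Insert 94: h=3 -> slot 3

Table: [None, None, 15, 94, None, None, 19, None, None, None, 49, 24, None]


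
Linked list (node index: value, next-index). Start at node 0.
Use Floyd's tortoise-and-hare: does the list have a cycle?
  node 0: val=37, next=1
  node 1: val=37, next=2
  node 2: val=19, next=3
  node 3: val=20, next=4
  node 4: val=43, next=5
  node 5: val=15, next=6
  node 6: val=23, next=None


Floyd's tortoise (slow, +1) and hare (fast, +2):
  init: slow=0, fast=0
  step 1: slow=1, fast=2
  step 2: slow=2, fast=4
  step 3: slow=3, fast=6
  step 4: fast -> None, no cycle

Cycle: no


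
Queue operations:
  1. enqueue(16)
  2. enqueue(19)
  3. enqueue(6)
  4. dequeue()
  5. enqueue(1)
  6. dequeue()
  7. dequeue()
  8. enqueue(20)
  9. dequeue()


enqueue(16) -> [16]
enqueue(19) -> [16, 19]
enqueue(6) -> [16, 19, 6]
dequeue()->16, [19, 6]
enqueue(1) -> [19, 6, 1]
dequeue()->19, [6, 1]
dequeue()->6, [1]
enqueue(20) -> [1, 20]
dequeue()->1, [20]

Final queue: [20]


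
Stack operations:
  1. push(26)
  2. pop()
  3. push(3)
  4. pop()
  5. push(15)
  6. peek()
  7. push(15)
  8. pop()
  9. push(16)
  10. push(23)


push(26) -> [26]
pop()->26, []
push(3) -> [3]
pop()->3, []
push(15) -> [15]
peek()->15
push(15) -> [15, 15]
pop()->15, [15]
push(16) -> [15, 16]
push(23) -> [15, 16, 23]

Final stack: [15, 16, 23]


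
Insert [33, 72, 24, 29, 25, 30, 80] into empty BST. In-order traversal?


Insert 33: root
Insert 72: R from 33
Insert 24: L from 33
Insert 29: L from 33 -> R from 24
Insert 25: L from 33 -> R from 24 -> L from 29
Insert 30: L from 33 -> R from 24 -> R from 29
Insert 80: R from 33 -> R from 72

In-order: [24, 25, 29, 30, 33, 72, 80]


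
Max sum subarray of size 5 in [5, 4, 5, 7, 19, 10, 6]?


[0:5]: 40
[1:6]: 45
[2:7]: 47

Max: 47 at [2:7]


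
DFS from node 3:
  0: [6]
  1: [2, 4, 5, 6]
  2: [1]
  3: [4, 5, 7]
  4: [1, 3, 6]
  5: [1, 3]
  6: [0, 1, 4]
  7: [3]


Visit 3, push [7, 5, 4]
Visit 4, push [6, 1]
Visit 1, push [6, 5, 2]
Visit 2, push []
Visit 5, push []
Visit 6, push [0]
Visit 0, push []
Visit 7, push []

DFS order: [3, 4, 1, 2, 5, 6, 0, 7]


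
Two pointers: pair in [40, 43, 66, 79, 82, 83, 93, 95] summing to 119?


lo=0(40)+hi=7(95)=135
lo=0(40)+hi=6(93)=133
lo=0(40)+hi=5(83)=123
lo=0(40)+hi=4(82)=122
lo=0(40)+hi=3(79)=119

Yes: 40+79=119


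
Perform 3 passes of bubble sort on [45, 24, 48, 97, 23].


Initial: [45, 24, 48, 97, 23]
Pass 1: [24, 45, 48, 23, 97] (2 swaps)
Pass 2: [24, 45, 23, 48, 97] (1 swaps)
Pass 3: [24, 23, 45, 48, 97] (1 swaps)

After 3 passes: [24, 23, 45, 48, 97]


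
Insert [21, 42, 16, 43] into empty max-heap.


Insert 21: [21]
Insert 42: [42, 21]
Insert 16: [42, 21, 16]
Insert 43: [43, 42, 16, 21]

Final heap: [43, 42, 16, 21]


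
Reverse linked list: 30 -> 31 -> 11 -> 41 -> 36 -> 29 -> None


Step 1: curr=30, set curr.next=prev(None) | reversed so far: 30
Step 2: curr=31, set curr.next=prev(30) | reversed so far: 31 -> 30
Step 3: curr=11, set curr.next=prev(31) | reversed so far: 11 -> 31 -> 30
Step 4: curr=41, set curr.next=prev(11) | reversed so far: 41 -> 11 -> 31 -> 30
Step 5: curr=36, set curr.next=prev(41) | reversed so far: 36 -> 41 -> 11 -> 31 -> 30
Step 6: curr=29, set curr.next=prev(36) | reversed so far: 29 -> 36 -> 41 -> 11 -> 31 -> 30

29 -> 36 -> 41 -> 11 -> 31 -> 30 -> None


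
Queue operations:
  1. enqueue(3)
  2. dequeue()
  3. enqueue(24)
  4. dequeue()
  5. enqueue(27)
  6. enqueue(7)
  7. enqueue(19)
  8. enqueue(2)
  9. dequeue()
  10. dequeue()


enqueue(3) -> [3]
dequeue()->3, []
enqueue(24) -> [24]
dequeue()->24, []
enqueue(27) -> [27]
enqueue(7) -> [27, 7]
enqueue(19) -> [27, 7, 19]
enqueue(2) -> [27, 7, 19, 2]
dequeue()->27, [7, 19, 2]
dequeue()->7, [19, 2]

Final queue: [19, 2]


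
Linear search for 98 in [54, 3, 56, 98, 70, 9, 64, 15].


i=0: 54!=98
i=1: 3!=98
i=2: 56!=98
i=3: 98==98 found!

Found at 3, 4 comps


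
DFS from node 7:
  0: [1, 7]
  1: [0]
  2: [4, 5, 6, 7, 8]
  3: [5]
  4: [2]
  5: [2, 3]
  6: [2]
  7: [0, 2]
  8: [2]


Visit 7, push [2, 0]
Visit 0, push [1]
Visit 1, push []
Visit 2, push [8, 6, 5, 4]
Visit 4, push []
Visit 5, push [3]
Visit 3, push []
Visit 6, push []
Visit 8, push []

DFS order: [7, 0, 1, 2, 4, 5, 3, 6, 8]


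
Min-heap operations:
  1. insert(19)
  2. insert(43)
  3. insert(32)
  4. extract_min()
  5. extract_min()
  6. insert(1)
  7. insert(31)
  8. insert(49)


insert(19) -> [19]
insert(43) -> [19, 43]
insert(32) -> [19, 43, 32]
extract_min()->19, [32, 43]
extract_min()->32, [43]
insert(1) -> [1, 43]
insert(31) -> [1, 43, 31]
insert(49) -> [1, 43, 31, 49]

Final heap: [1, 43, 31, 49]


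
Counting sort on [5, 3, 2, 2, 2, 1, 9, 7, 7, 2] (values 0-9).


Input: [5, 3, 2, 2, 2, 1, 9, 7, 7, 2]
Counts: [0, 1, 4, 1, 0, 1, 0, 2, 0, 1]

Sorted: [1, 2, 2, 2, 2, 3, 5, 7, 7, 9]


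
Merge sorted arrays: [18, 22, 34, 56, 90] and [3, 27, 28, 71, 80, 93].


Take 3 from B
Take 18 from A
Take 22 from A
Take 27 from B
Take 28 from B
Take 34 from A
Take 56 from A
Take 71 from B
Take 80 from B
Take 90 from A

Merged: [3, 18, 22, 27, 28, 34, 56, 71, 80, 90, 93]


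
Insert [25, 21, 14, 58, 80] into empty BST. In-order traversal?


Insert 25: root
Insert 21: L from 25
Insert 14: L from 25 -> L from 21
Insert 58: R from 25
Insert 80: R from 25 -> R from 58

In-order: [14, 21, 25, 58, 80]


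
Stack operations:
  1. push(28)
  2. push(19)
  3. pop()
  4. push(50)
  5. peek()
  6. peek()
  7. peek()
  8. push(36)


push(28) -> [28]
push(19) -> [28, 19]
pop()->19, [28]
push(50) -> [28, 50]
peek()->50
peek()->50
peek()->50
push(36) -> [28, 50, 36]

Final stack: [28, 50, 36]


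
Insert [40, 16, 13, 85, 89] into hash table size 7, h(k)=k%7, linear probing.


Insert 40: h=5 -> slot 5
Insert 16: h=2 -> slot 2
Insert 13: h=6 -> slot 6
Insert 85: h=1 -> slot 1
Insert 89: h=5, 2 probes -> slot 0

Table: [89, 85, 16, None, None, 40, 13]


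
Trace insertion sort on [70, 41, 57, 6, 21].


Initial: [70, 41, 57, 6, 21]
Insert 41: [41, 70, 57, 6, 21]
Insert 57: [41, 57, 70, 6, 21]
Insert 6: [6, 41, 57, 70, 21]
Insert 21: [6, 21, 41, 57, 70]

Sorted: [6, 21, 41, 57, 70]


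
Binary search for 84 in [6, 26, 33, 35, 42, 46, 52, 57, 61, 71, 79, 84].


Step 1: lo=0, hi=11, mid=5, val=46
Step 2: lo=6, hi=11, mid=8, val=61
Step 3: lo=9, hi=11, mid=10, val=79
Step 4: lo=11, hi=11, mid=11, val=84

Found at index 11


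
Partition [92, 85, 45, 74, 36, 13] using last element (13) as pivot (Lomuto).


Pivot: 13
Place pivot at 0: [13, 85, 45, 74, 36, 92]

Partitioned: [13, 85, 45, 74, 36, 92]


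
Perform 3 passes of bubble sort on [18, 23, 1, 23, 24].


Initial: [18, 23, 1, 23, 24]
Pass 1: [18, 1, 23, 23, 24] (1 swaps)
Pass 2: [1, 18, 23, 23, 24] (1 swaps)
Pass 3: [1, 18, 23, 23, 24] (0 swaps)

After 3 passes: [1, 18, 23, 23, 24]


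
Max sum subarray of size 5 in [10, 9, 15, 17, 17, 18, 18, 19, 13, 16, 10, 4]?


[0:5]: 68
[1:6]: 76
[2:7]: 85
[3:8]: 89
[4:9]: 85
[5:10]: 84
[6:11]: 76
[7:12]: 62

Max: 89 at [3:8]
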